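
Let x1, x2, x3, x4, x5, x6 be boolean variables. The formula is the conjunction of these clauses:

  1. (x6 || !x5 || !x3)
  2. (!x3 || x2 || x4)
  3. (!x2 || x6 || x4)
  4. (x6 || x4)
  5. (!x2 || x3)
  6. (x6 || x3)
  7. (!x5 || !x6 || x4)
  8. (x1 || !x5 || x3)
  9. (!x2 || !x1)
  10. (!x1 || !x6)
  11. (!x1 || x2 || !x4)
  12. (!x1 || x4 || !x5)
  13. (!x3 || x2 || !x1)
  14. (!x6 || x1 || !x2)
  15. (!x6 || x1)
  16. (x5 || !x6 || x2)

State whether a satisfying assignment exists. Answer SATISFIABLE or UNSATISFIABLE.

SATISFIABLE

Try x1 = False.
  then x6 is forced to False.
  then x4 is forced to True.
  then x3 is forced to True.
  then x5 is forced to False.
x2 is now unconstrained; take x2 = False.
Every clause has at least one true literal under this assignment.
So x1 = 0, x2 = 0, x3 = 1, x4 = 1, x5 = 0, x6 = 0 is a satisfying assignment.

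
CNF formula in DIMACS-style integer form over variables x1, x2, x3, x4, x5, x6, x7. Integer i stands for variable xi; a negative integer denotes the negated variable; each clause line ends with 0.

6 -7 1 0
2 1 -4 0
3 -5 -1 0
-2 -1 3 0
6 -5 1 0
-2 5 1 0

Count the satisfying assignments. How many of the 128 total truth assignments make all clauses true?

Case analysis on x1 and x2:
  x1=T, x2=T: forces x3=T; x4, x5, x6, x7 free → 2^4 = 16.
  x1=T, x2=F: x4, x6, x7 free; 3 ways for (x3,x5) × 2^3 = 24.
  x1=F, x2=T: forces x5=T; x6=T; x3, x4, x7 free → 2^3 = 8.
  x1=F, x2=F: x3 free; 5 ways for (x4,x5,x6,x7) × 2^1 = 10.
Total: 16 + 24 + 8 + 10 = 58.

58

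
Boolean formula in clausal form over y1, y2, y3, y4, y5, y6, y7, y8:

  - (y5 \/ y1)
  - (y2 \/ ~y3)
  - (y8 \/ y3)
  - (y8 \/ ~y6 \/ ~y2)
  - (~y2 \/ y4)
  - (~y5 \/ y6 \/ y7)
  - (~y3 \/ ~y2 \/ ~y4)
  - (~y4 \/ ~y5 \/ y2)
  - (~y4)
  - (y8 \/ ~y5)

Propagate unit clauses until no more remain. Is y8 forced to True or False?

True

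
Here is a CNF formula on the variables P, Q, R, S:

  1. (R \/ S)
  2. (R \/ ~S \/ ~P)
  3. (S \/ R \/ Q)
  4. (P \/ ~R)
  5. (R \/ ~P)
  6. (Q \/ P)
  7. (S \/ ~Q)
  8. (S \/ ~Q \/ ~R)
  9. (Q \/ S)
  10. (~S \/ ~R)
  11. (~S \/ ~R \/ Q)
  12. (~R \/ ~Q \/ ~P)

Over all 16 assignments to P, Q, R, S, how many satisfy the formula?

1

Satisfying assignments:
  P=0 Q=1 R=0 S=1
That's 1 in total.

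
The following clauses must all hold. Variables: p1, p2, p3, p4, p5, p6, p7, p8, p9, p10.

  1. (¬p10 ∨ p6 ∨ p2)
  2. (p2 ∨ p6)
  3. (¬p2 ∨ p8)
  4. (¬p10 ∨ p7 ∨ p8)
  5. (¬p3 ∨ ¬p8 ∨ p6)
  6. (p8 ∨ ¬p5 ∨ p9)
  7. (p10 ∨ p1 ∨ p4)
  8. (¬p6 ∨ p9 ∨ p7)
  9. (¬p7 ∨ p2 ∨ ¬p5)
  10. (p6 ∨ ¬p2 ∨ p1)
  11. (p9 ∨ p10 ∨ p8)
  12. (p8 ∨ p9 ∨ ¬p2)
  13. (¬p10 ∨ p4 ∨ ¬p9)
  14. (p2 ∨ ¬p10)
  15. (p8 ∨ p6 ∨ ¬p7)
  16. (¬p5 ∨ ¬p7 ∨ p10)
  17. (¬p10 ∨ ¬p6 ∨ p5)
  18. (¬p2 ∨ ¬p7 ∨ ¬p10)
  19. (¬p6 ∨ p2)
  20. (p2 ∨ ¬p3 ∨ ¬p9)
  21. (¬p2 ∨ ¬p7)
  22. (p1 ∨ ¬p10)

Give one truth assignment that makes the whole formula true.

p1=T, p2=T, p3=F, p4=T, p5=F, p6=F, p7=F, p8=T, p9=F, p10=F

Pure literal: p1 appears only positively; assign p1 = True.
Pure literal: p3 appears only negated; assign p3 = False.
Branch on p2: take p2 = True.
  then p8 is forced to True.
  then p7 is forced to False.
Branch on p4: take p4 = True.
The remaining clauses are satisfied by p5 = False, p6 = False, p9 = False, p10 = False.
Every clause has at least one true literal under this assignment.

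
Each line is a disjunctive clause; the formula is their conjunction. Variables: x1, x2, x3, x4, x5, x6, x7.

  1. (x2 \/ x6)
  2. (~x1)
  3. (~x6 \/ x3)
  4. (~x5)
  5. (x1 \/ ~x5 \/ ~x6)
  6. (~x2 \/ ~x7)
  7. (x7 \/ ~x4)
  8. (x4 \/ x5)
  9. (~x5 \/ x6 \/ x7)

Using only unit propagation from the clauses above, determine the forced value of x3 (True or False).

True

Unit clause (~x1) sets x1 = False.
(~x5) stands alone — x5 = False.
From (x4 \/ x5) and x5 = False: x4 = True.
In (~x4 \/ x7), ~x4 is now false; x7 must hold, so x7 = True.
In (~x7 \/ ~x2), ~x7 is now false; ~x2 must hold, so x2 = False.
From (x6 \/ x2) and x2 = False: x6 = True.
From (x3 \/ ~x6) and x6 = True: x3 = True.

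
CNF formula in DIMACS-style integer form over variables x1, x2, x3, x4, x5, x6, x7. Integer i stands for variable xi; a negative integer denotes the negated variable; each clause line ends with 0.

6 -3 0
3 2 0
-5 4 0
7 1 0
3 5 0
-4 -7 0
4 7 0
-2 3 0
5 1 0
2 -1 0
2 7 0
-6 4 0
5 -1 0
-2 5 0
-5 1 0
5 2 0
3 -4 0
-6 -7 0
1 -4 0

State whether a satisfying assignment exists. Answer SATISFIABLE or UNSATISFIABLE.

Branch on x1: take x1 = True.
  then x2 is forced to True.
  then x3 is forced to True.
  then x6 is forced to True.
  then x4 is forced to True.
  then x7 is forced to False.
  then x5 is forced to True.
So x1 = T, x2 = T, x3 = T, x4 = T, x5 = T, x6 = T, x7 = F is a satisfying assignment.

SATISFIABLE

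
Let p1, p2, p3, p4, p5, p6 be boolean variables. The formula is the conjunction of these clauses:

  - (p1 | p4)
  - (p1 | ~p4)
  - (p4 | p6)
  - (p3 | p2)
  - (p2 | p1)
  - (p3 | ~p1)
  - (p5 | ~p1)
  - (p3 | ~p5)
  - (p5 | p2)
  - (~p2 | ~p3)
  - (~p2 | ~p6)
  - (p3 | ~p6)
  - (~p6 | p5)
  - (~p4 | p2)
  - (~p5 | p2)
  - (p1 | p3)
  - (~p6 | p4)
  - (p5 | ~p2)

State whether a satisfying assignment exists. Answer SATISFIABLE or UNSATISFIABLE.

UNSATISFIABLE

p2 = True:
  propagation gives p3=False, p1=False; an empty clause results — contradiction.
p2 = False:
  propagation gives p3=True, p1=True, p5=True; an empty clause results — contradiction.
Every branch closes, so no satisfying assignment exists.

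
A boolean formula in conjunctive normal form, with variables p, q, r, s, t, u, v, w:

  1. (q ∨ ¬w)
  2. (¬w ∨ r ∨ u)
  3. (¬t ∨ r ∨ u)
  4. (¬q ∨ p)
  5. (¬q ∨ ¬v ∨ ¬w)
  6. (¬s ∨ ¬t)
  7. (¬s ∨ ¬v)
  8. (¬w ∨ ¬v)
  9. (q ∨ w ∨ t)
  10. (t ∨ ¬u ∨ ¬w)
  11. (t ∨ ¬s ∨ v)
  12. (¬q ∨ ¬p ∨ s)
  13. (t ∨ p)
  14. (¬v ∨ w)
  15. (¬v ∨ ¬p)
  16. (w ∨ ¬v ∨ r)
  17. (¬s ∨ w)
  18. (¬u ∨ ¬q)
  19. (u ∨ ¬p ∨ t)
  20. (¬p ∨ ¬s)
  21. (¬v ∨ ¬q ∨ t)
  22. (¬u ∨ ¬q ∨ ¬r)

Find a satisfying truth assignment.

p=False, q=False, r=False, s=False, t=True, u=True, v=False, w=False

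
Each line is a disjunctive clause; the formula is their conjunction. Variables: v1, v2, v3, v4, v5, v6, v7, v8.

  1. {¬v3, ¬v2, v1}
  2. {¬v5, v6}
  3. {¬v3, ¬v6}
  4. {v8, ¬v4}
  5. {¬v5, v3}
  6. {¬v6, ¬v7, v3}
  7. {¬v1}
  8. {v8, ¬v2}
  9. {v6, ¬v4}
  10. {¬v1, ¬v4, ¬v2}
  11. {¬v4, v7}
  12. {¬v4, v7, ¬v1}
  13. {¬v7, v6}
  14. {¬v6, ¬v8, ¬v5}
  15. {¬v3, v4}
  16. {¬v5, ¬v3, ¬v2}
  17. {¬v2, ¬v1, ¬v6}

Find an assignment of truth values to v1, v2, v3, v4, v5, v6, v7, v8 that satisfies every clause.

v1=0, v2=0, v3=0, v4=0, v5=0, v6=0, v7=0, v8=0

Check each clause:
  1. {v1, ¬v2, ¬v3} — ¬v3 is true.
  2. {¬v5, v6} — ¬v5 is true.
  3. {¬v6, ¬v3} — ¬v6 is true.
  4. {v8, ¬v4} — ¬v4 is true.
  5. {¬v5, v3} — ¬v5 is true.
  6. {¬v7, v3, ¬v6} — ¬v7 is true.
  7. {¬v1} — ¬v1 is true.
  8. {¬v2, v8} — ¬v2 is true.
  9. {¬v4, v6} — ¬v4 is true.
  10. {¬v2, ¬v4, ¬v1} — ¬v4 is true.
  11. {¬v4, v7} — ¬v4 is true.
  12. {¬v4, v7, ¬v1} — ¬v4 is true.
  13. {¬v7, v6} — ¬v7 is true.
  14. {¬v6, ¬v8, ¬v5} — ¬v8 is true.
  15. {v4, ¬v3} — ¬v3 is true.
  16. {¬v3, ¬v5, ¬v2} — ¬v5 is true.
  17. {¬v1, ¬v2, ¬v6} — ¬v6 is true.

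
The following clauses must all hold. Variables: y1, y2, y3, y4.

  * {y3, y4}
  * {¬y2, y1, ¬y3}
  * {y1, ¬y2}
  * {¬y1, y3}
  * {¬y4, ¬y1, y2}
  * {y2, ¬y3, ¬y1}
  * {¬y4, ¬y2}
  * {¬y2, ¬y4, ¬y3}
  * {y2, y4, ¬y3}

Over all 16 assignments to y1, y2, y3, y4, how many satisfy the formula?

The models are:
  y1=F y2=F y3=F y4=T
  y1=F y2=F y3=T y4=T
  y1=T y2=T y3=T y4=F
That's 3 in total.

3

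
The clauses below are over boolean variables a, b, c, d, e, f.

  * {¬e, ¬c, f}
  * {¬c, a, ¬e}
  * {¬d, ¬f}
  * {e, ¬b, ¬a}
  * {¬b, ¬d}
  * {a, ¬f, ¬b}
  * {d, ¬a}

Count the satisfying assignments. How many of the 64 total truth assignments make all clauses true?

15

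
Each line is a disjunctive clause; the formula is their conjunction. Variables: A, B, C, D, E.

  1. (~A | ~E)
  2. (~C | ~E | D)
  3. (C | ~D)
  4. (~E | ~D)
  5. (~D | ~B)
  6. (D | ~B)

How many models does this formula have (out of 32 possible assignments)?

Case analysis on D and E:
  D=T, E=T: a clause becomes empty — 0.
  D=T, E=F: remaining (A,B,C) ∈ {(F,F,T); (T,F,T)} — 2.
  D=F, E=T: remaining (A,B,C) ∈ {(F,F,F)} — 1.
  D=F, E=F: remaining (A,B,C) ∈ {(F,F,F); (F,F,T); (T,F,F); (T,F,T)} — 4.
Total: 0 + 2 + 1 + 4 = 7.

7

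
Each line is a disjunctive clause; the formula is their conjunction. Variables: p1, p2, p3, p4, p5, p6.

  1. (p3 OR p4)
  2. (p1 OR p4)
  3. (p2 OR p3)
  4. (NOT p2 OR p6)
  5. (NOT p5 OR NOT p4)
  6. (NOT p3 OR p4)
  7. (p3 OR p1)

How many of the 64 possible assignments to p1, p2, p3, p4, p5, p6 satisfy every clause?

7

Satisfying assignments:
  p1=F p2=F p3=T p4=T p5=F p6=F
  p1=F p2=F p3=T p4=T p5=F p6=T
  p1=F p2=T p3=T p4=T p5=F p6=T
  p1=T p2=F p3=T p4=T p5=F p6=F
  p1=T p2=F p3=T p4=T p5=F p6=T
  p1=T p2=T p3=F p4=T p5=F p6=T
  p1=T p2=T p3=T p4=T p5=F p6=T
That's 7 in total.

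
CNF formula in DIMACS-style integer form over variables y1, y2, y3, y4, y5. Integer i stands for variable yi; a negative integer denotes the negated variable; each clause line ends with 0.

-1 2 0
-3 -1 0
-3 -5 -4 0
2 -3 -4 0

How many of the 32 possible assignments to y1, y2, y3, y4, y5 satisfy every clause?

Split on y3, then y1.
  y3=T, y1=T: a clause becomes empty — 0.
  y3=T, y1=F: 5 of the 8 assignments to (y2,y4,y5) work.
  y3=F, y1=T: remaining (y2,y4,y5) ∈ {(T,F,F); (T,F,T); (T,T,F); (T,T,T)} — 4.
  y3=F, y1=F: y2, y4, y5 free → 2^3 = 8.
Total: 0 + 5 + 4 + 8 = 17.

17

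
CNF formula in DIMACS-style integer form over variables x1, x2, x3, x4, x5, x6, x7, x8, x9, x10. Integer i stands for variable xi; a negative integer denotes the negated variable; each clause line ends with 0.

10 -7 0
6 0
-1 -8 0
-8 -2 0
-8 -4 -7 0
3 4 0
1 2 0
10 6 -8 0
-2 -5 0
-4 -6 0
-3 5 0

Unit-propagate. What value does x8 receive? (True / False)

False

(x6) stands alone — x6 = True.
In (NOT x6 OR NOT x4), NOT x6 is now false; NOT x4 must hold, so x4 = False.
From (x3 OR x4) and x4 = False: x3 = True.
(NOT x3 OR x5): since x3 = True, the clause reduces to (x5). x5 = True.
(NOT x2 OR NOT x5): since x5 = True, the clause reduces to (NOT x2). x2 = False.
(x2 OR x1) with x2 = False leaves only x1, so x1 = True.
In (NOT x1 OR NOT x8), NOT x1 is now false; NOT x8 must hold, so x8 = False.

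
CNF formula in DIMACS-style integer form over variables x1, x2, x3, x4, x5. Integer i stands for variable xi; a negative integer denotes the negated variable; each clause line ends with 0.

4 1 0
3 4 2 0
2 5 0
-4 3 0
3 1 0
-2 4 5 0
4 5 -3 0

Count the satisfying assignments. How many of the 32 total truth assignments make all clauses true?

Case analysis on x4 and x3:
  x4=T, x3=T: x1 free; 3 ways for (x2,x5) × 2^1 = 6.
  x4=T, x3=F: a clause becomes empty — 0.
  x4=F, x3=T: remaining (x1,x2,x5) ∈ {(T,F,T); (T,T,T)} — 2.
  x4=F, x3=F: remaining (x1,x2,x5) ∈ {(T,T,T)} — 1.
Total: 6 + 0 + 2 + 1 = 9.

9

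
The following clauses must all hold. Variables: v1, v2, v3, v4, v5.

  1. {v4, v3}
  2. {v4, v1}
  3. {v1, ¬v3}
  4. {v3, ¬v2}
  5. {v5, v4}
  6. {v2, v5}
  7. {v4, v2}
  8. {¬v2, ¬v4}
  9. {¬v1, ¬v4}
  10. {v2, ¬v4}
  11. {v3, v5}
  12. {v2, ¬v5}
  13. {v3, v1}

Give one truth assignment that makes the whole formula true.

v1=T, v2=T, v3=T, v4=F, v5=T

Try v1 = True.
  then v4 is forced to False.
  then v3 is forced to True.
  then v5 is forced to True.
  then v2 is forced to True.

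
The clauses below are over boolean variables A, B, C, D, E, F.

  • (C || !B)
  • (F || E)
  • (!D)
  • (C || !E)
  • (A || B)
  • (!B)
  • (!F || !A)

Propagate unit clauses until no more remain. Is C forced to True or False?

True

Unit clause (!D) sets D = False.
Unit clause (!B) sets B = False.
(B || A) with B = False leaves only A, so A = True.
In (!F || !A), !A is now false; !F must hold, so F = False.
(E || F) with F = False leaves only E, so E = True.
From (!E || C) and E = True: C = True.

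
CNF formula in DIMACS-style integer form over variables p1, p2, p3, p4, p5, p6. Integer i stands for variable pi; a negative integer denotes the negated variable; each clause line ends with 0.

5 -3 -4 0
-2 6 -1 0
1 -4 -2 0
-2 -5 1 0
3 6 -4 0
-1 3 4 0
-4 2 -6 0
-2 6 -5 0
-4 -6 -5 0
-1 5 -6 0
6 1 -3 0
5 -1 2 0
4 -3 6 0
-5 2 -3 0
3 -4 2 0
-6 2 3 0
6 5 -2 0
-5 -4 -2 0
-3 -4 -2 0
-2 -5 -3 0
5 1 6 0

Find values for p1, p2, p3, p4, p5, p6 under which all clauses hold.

Set p1 = False and propagate.
Branch on p2: take p2 = True.
  then p4 is forced to False.
  then p5 is forced to False.
  then p6 is forced to True.
p3 is now unconstrained; take p3 = True.

p1=False, p2=True, p3=True, p4=False, p5=False, p6=True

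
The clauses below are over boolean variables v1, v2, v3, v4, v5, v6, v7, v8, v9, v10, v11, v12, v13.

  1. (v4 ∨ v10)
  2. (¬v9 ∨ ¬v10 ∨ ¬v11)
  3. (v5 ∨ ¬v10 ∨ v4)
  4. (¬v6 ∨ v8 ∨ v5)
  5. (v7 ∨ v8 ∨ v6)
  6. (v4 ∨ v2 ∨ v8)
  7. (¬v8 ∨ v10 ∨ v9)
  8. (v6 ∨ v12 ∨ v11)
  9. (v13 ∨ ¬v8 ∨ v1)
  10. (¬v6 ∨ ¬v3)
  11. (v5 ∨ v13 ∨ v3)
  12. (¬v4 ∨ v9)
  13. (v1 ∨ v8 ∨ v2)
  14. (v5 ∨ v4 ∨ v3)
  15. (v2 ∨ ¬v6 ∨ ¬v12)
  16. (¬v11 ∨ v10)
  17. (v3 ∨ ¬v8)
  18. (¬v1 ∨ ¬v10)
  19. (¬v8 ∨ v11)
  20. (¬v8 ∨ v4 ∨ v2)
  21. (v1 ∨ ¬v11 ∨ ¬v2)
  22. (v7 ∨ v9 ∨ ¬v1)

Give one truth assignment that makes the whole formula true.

v5 occurs only positively in the remaining clauses — set v5 = True.
v7 occurs only positively in the remaining clauses — set v7 = True.
Set v1 = True and propagate.
  then v10 is forced to False.
  then v4 is forced to True.
  then v9 is forced to True.
  then v11 is forced to False.
  then v8 is forced to False.
Branch on v2: take v2 = True.
The remaining clauses are satisfied by v3 = False, v6 = True, v12 = False, v13 = True.
Every clause has at least one true literal under this assignment.

v1=True, v2=True, v3=False, v4=True, v5=True, v6=True, v7=True, v8=False, v9=True, v10=False, v11=False, v12=False, v13=True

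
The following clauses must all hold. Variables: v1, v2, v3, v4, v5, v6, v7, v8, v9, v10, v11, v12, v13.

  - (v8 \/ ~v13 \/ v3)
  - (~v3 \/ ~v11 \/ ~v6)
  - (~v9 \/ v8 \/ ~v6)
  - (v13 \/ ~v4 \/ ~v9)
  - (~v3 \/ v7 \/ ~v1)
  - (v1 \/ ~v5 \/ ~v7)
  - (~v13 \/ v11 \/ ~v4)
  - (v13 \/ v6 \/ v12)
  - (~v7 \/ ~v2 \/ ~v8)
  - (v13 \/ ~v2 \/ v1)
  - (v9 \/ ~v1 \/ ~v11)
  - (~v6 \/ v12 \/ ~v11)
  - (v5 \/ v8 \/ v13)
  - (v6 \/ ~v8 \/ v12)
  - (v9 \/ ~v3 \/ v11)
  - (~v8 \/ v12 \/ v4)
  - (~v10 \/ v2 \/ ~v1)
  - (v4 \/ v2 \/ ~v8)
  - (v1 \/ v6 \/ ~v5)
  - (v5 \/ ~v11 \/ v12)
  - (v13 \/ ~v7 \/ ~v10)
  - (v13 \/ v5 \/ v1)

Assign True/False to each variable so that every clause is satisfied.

v1=F, v2=T, v3=T, v4=F, v5=F, v6=F, v7=F, v8=F, v9=T, v10=F, v11=T, v12=T, v13=T

Check each clause:
  1. (v3 \/ v8 \/ ~v13) — v3 is true.
  2. (~v11 \/ ~v3 \/ ~v6) — ~v6 is true.
  3. (~v6 \/ v8 \/ ~v9) — ~v6 is true.
  4. (~v9 \/ ~v4 \/ v13) — ~v4 is true.
  5. (v7 \/ ~v1 \/ ~v3) — ~v1 is true.
  6. (v1 \/ ~v5 \/ ~v7) — ~v5 is true.
  7. (~v13 \/ v11 \/ ~v4) — v11 is true.
  8. (v13 \/ v6 \/ v12) — v12 is true.
  9. (~v7 \/ ~v8 \/ ~v2) — ~v8 is true.
  10. (~v2 \/ v13 \/ v1) — v13 is true.
  11. (v9 \/ ~v1 \/ ~v11) — v9 is true.
  12. (v12 \/ ~v11 \/ ~v6) — ~v6 is true.
  13. (v5 \/ v13 \/ v8) — v13 is true.
  14. (~v8 \/ v6 \/ v12) — ~v8 is true.
  15. (v9 \/ ~v3 \/ v11) — v9 is true.
  16. (v4 \/ ~v8 \/ v12) — ~v8 is true.
  17. (v2 \/ ~v1 \/ ~v10) — v2 is true.
  18. (v2 \/ ~v8 \/ v4) — ~v8 is true.
  19. (v1 \/ ~v5 \/ v6) — ~v5 is true.
  20. (v12 \/ ~v11 \/ v5) — v12 is true.
  21. (~v7 \/ ~v10 \/ v13) — ~v7 is true.
  22. (v5 \/ v1 \/ v13) — v13 is true.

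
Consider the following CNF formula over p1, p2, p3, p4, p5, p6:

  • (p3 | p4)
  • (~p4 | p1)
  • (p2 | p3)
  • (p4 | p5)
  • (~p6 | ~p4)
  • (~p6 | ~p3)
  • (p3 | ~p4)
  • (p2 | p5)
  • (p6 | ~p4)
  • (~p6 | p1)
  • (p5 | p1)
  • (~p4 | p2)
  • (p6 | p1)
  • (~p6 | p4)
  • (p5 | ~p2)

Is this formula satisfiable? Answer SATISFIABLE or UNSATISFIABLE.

Pure literal: p1 appears only positively; assign p1 = True.
p5 occurs only positively in the remaining clauses — set p5 = True.
Branch on p2: take p2 = True.
For the remaining variables, p3 = True, p4 = False, p6 = False works.
Every clause has at least one true literal under this assignment.
So p1=True  p2=True  p3=True  p4=False  p5=True  p6=False is a satisfying assignment.

SATISFIABLE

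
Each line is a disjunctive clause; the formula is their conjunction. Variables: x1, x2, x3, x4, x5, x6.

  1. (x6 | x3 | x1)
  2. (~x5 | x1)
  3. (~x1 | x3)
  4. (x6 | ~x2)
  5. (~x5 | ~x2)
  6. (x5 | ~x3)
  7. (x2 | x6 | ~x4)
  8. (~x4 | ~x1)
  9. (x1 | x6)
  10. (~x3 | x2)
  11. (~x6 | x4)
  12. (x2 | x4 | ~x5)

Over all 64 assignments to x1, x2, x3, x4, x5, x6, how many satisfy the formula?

Satisfying assignments:
  x1=0 x2=0 x3=0 x4=1 x5=0 x6=1
  x1=0 x2=1 x3=0 x4=1 x5=0 x6=1
Count: 2.

2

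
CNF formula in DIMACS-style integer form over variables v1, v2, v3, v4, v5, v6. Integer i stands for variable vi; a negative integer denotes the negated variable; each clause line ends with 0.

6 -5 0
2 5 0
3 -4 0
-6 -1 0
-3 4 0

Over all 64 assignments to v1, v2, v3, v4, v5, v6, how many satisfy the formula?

10

Case analysis on v3 and v4:
  v3=T, v4=T: 5 of the 16 assignments to (v1,v2,v5,v6) work.
  v3=T, v4=F: a clause becomes empty — 0.
  v3=F, v4=T: a clause becomes empty — 0.
  v3=F, v4=F: 5 of the 16 assignments to (v1,v2,v5,v6) work.
Total: 5 + 0 + 0 + 5 = 10.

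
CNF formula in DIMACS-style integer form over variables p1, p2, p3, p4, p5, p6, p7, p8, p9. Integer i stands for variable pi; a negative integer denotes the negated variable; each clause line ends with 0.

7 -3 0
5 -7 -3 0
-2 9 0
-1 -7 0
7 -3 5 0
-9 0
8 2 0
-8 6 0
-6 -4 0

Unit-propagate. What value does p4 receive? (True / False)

False

Unit clause (¬p9) sets p9 = False.
(p9 ∨ ¬p2) with p9 = False leaves only ¬p2, so p2 = False.
(p2 ∨ p8): since p2 = False, the clause reduces to (p8). p8 = True.
(p6 ∨ ¬p8) with p8 = True leaves only p6, so p6 = True.
(¬p6 ∨ ¬p4) with p6 = True leaves only ¬p4, so p4 = False.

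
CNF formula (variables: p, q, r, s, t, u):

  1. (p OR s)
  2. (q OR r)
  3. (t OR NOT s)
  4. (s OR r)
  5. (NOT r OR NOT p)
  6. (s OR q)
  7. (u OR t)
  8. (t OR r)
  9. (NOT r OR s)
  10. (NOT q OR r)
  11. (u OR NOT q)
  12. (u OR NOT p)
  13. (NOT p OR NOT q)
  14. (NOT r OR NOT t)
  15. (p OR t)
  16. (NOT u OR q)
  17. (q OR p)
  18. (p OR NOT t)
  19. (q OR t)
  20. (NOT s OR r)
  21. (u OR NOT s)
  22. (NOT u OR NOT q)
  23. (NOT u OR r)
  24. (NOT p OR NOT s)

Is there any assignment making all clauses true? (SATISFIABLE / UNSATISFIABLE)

q = True:
  propagation gives r=True, p=False, s=True, t=True; an empty clause results — contradiction.
q = False:
  propagation gives r=True, p=False; an empty clause results — contradiction.
Every branch closes, so no satisfying assignment exists.

UNSATISFIABLE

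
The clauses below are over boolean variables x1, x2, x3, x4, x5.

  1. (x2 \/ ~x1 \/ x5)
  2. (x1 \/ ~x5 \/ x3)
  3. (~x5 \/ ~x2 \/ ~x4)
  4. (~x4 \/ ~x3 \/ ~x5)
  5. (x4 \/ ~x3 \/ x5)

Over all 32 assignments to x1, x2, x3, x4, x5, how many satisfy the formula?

16

Split on x5, then x3.
  x5=T, x3=T: remaining (x1,x2,x4) ∈ {(F,F,F); (F,T,F); (T,F,F); (T,T,F)} — 4.
  x5=T, x3=F: remaining (x1,x2,x4) ∈ {(T,F,F); (T,F,T); (T,T,F)} — 3.
  x5=F, x3=T: remaining (x1,x2,x4) ∈ {(F,F,T); (F,T,T); (T,T,T)} — 3.
  x5=F, x3=F: x4 free; 3 ways for (x1,x2) × 2^1 = 6.
Total: 4 + 3 + 3 + 6 = 16.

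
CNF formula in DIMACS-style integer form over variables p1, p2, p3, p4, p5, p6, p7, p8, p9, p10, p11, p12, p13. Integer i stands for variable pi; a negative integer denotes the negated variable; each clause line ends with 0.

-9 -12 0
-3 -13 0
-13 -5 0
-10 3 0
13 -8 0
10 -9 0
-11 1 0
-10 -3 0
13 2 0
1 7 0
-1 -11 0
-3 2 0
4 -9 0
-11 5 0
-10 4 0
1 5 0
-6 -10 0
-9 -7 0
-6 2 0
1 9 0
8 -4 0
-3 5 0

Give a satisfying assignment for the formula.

p1=True  p2=False  p3=False  p4=False  p5=False  p6=False  p7=False  p8=False  p9=False  p10=False  p11=False  p12=True  p13=True

Pure literal: p6 appears only negated; assign p6 = False.
p11 occurs only negated in the remaining clauses — set p11 = False.
Set p1 = True and propagate.
Branch on p2: take p2 = False.
  then p13 is forced to True.
  then p3 is forced to False.
  then p5 is forced to False.
  then p10 is forced to False.
  then p9 is forced to False.
The remaining clauses are satisfied by p4 = False, p7 = False, p8 = False, p12 = True.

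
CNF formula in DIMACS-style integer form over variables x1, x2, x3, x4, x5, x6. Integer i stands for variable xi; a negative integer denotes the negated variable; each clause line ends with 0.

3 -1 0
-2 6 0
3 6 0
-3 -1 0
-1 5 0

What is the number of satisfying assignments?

20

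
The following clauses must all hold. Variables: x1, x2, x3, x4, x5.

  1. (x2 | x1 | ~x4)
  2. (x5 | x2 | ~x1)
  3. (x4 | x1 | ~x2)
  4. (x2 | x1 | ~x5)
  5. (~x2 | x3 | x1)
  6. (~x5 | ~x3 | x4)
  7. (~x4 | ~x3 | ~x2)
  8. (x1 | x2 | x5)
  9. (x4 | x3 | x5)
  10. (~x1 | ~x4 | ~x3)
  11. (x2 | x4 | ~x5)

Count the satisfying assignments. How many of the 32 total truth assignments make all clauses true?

The models are:
  x1=1 x2=0 x3=0 x4=1 x5=1
  x1=1 x2=1 x3=0 x4=0 x5=1
  x1=1 x2=1 x3=0 x4=1 x5=0
  x1=1 x2=1 x3=0 x4=1 x5=1
  x1=1 x2=1 x3=1 x4=0 x5=0
Count: 5.

5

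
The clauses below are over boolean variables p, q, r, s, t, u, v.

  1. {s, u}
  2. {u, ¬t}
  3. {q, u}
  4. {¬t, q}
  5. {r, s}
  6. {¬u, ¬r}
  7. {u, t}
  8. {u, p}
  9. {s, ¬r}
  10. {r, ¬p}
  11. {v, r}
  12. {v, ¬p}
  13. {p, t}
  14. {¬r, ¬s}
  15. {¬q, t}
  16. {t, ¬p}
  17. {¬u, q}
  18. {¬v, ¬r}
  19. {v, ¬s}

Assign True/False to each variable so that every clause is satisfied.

p=False  q=True  r=False  s=True  t=True  u=True  v=True

Try p = False.
  then u is forced to True.
  then r is forced to False.
  then s is forced to True.
  then v is forced to True.
  then t is forced to True.
  then q is forced to True.
Every clause has at least one true literal under this assignment.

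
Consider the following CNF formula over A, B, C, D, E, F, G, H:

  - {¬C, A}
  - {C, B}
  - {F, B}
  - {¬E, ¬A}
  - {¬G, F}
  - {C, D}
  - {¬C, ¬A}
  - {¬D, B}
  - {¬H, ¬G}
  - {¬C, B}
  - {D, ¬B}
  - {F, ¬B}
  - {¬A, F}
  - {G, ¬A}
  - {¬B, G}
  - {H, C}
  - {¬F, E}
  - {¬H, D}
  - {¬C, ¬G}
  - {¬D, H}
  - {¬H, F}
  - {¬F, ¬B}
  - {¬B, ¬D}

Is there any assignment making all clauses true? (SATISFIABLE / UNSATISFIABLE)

B = True:
  propagation gives D=True; an empty clause results — contradiction.
B = False:
  propagation gives C=True; an empty clause results — contradiction.
Every branch closes, so no satisfying assignment exists.

UNSATISFIABLE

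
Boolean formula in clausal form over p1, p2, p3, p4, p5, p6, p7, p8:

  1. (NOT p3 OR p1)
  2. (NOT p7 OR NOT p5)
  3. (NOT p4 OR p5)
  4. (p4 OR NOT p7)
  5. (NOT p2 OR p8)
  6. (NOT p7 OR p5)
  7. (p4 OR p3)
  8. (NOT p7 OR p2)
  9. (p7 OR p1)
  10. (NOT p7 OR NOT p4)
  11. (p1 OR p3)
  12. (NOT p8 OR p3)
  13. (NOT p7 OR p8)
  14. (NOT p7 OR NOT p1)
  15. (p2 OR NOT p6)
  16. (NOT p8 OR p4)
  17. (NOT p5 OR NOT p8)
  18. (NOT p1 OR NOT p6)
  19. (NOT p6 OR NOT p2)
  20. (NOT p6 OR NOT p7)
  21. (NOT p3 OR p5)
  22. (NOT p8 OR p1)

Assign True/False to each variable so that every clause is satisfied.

p1=T, p2=F, p3=T, p4=F, p5=T, p6=F, p7=F, p8=F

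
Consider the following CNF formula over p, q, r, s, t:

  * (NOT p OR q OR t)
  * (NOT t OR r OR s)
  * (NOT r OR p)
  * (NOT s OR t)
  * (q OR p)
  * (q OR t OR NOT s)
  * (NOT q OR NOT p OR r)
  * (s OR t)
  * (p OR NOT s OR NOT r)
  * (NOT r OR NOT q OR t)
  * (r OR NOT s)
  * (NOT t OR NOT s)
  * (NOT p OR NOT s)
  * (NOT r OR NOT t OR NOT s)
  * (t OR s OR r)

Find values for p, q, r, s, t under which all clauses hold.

p = True, q = True, r = True, s = False, t = True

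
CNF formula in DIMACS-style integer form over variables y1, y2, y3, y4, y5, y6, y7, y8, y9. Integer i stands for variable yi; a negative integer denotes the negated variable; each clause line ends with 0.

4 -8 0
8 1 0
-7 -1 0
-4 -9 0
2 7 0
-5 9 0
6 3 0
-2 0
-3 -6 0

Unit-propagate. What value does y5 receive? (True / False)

False

(¬y2) is a unit clause: y2 = False.
From (y7 ∨ y2) and y2 = False: y7 = True.
In (¬y7 ∨ ¬y1), ¬y7 is now false; ¬y1 must hold, so y1 = False.
(y1 ∨ y8): since y1 = False, the clause reduces to (y8). y8 = True.
(¬y8 ∨ y4): since y8 = True, the clause reduces to (y4). y4 = True.
In (¬y4 ∨ ¬y9), ¬y4 is now false; ¬y9 must hold, so y9 = False.
(y9 ∨ ¬y5): since y9 = False, the clause reduces to (¬y5). y5 = False.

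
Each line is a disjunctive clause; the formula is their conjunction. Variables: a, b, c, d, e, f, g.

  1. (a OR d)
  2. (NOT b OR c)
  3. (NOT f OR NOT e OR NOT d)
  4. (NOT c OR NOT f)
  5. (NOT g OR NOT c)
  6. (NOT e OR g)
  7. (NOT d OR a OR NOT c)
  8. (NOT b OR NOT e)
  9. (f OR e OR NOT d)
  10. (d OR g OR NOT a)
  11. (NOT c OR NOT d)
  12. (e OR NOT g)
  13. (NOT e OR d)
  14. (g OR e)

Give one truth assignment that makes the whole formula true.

a=True, b=False, c=False, d=True, e=True, f=False, g=True

b occurs only negated in the remaining clauses — set b = False.
Set a = True and propagate.
For the remaining variables, c = False, d = True, e = True, f = False, g = True works.
Check each clause:
  1. (d OR a) — a is true.
  2. (NOT b OR c) — NOT b is true.
  3. (NOT e OR NOT f OR NOT d) — NOT f is true.
  4. (NOT f OR NOT c) — NOT f is true.
  5. (NOT g OR NOT c) — NOT c is true.
  6. (NOT e OR g) — g is true.
  7. (NOT c OR a OR NOT d) — a is true.
  8. (NOT b OR NOT e) — NOT b is true.
  9. (f OR NOT d OR e) — e is true.
  10. (d OR NOT a OR g) — d is true.
  11. (NOT d OR NOT c) — NOT c is true.
  12. (NOT g OR e) — e is true.
  13. (d OR NOT e) — d is true.
  14. (g OR e) — e is true.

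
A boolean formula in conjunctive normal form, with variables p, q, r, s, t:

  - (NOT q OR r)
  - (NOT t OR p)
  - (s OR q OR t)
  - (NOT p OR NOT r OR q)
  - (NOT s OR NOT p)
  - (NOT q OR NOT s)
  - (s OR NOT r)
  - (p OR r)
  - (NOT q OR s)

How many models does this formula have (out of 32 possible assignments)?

Satisfying assignments:
  p=0 q=0 r=1 s=1 t=0
  p=1 q=0 r=0 s=0 t=1
That's 2 in total.

2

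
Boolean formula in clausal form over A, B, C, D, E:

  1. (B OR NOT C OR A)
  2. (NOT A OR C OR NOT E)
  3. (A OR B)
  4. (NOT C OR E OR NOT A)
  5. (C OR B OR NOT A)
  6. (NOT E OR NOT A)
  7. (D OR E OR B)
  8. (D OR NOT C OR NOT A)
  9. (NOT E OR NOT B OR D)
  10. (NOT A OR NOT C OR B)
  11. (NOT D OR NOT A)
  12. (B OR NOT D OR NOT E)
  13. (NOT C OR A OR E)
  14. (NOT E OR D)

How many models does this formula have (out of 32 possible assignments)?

5

The models are:
  A=F B=T C=F D=F E=F
  A=F B=T C=F D=T E=F
  A=F B=T C=F D=T E=T
  A=F B=T C=T D=T E=T
  A=T B=T C=F D=F E=F
Count: 5.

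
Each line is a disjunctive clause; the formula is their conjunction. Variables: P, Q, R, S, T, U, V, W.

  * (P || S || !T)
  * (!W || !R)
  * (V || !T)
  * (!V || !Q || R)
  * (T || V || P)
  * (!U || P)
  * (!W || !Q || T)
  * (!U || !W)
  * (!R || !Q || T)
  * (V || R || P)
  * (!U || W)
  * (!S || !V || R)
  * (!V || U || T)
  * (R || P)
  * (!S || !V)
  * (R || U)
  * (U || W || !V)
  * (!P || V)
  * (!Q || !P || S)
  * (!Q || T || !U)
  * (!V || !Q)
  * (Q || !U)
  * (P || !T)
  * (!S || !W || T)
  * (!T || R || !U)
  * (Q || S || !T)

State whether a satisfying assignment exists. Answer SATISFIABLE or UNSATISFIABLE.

UNSATISFIABLE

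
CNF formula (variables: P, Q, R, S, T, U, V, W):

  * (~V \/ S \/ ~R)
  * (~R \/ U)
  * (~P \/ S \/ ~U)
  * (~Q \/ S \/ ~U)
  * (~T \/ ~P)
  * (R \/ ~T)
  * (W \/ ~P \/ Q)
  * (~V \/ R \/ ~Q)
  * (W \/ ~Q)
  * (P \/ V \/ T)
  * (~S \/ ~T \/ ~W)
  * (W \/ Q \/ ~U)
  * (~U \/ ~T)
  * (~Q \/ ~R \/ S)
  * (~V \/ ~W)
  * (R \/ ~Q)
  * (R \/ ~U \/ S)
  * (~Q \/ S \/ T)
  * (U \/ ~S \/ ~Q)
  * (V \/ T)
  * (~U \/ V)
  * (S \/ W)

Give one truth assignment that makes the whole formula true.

P=False  Q=False  R=False  S=True  T=False  U=False  V=True  W=False

Branch on P: take P = False.
Branch on Q: take Q = False.
The remaining clauses are satisfied by R = False, S = True, T = False, U = False, V = True, W = False.
Every clause has at least one true literal under this assignment.
Check each clause:
  1. (~R \/ ~V \/ S) — S is true.
  2. (~R \/ U) — ~R is true.
  3. (S \/ ~P \/ ~U) — ~U is true.
  4. (S \/ ~Q \/ ~U) — ~U is true.
  5. (~P \/ ~T) — ~T is true.
  6. (~T \/ R) — ~T is true.
  7. (~P \/ W \/ Q) — ~P is true.
  8. (~V \/ R \/ ~Q) — ~Q is true.
  9. (W \/ ~Q) — ~Q is true.
  10. (V \/ P \/ T) — V is true.
  11. (~S \/ ~W \/ ~T) — ~W is true.
  12. (Q \/ W \/ ~U) — ~U is true.
  13. (~U \/ ~T) — ~U is true.
  14. (S \/ ~R \/ ~Q) — S is true.
  15. (~V \/ ~W) — ~W is true.
  16. (~Q \/ R) — ~Q is true.
  17. (S \/ ~U \/ R) — ~U is true.
  18. (~Q \/ T \/ S) — S is true.
  19. (~Q \/ U \/ ~S) — ~Q is true.
  20. (V \/ T) — V is true.
  21. (V \/ ~U) — ~U is true.
  22. (W \/ S) — S is true.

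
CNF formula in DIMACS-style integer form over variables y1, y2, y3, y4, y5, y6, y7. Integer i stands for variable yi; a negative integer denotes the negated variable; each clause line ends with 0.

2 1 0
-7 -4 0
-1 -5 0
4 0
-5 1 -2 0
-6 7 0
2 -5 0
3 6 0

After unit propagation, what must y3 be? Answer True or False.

(y4) stands alone — y4 = True.
In (~y4 | ~y7), ~y4 is now false; ~y7 must hold, so y7 = False.
(y7 | ~y6): since y7 = False, the clause reduces to (~y6). y6 = False.
(y6 | y3): since y6 = False, the clause reduces to (y3). y3 = True.

True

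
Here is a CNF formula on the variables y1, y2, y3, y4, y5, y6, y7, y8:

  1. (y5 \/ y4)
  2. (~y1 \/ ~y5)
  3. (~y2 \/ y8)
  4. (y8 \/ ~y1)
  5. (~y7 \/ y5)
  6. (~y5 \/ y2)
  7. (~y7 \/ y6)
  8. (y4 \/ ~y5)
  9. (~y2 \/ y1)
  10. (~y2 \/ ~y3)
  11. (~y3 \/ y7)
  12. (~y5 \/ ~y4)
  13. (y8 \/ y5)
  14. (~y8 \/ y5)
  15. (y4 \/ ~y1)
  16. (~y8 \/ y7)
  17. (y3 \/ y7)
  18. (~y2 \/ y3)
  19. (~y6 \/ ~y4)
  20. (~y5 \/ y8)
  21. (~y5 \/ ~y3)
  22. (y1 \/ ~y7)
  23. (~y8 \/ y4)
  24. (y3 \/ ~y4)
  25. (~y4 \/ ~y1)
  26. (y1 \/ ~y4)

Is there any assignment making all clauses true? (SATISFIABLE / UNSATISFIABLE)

UNSATISFIABLE

y5 = True:
  propagation gives y1=False, y2=True; an empty clause results — contradiction.
y5 = False:
  propagation gives y4=True, y7=False, y3=False; an empty clause results — contradiction.
Every branch closes, so no satisfying assignment exists.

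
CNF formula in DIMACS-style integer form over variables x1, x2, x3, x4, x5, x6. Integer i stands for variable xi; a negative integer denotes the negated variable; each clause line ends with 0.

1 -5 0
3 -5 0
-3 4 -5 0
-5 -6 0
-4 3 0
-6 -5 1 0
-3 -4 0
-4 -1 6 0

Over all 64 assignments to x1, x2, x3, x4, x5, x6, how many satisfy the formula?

16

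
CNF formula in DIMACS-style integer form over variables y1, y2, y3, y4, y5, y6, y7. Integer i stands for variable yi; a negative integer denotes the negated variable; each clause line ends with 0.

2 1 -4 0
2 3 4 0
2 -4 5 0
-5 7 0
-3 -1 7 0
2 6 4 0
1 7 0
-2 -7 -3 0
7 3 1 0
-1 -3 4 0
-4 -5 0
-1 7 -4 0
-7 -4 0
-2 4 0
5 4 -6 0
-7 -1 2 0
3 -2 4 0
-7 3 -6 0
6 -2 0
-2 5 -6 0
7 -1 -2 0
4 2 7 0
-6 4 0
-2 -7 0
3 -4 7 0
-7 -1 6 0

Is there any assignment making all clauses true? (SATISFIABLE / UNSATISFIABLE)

UNSATISFIABLE

y4 = True:
  propagation gives y5=False, y2=True, y7=False, y1=True; an empty clause results — contradiction.
y4 = False:
  propagation gives y2=False, y3=True, y6=True; an empty clause results — contradiction.
Every branch closes, so no satisfying assignment exists.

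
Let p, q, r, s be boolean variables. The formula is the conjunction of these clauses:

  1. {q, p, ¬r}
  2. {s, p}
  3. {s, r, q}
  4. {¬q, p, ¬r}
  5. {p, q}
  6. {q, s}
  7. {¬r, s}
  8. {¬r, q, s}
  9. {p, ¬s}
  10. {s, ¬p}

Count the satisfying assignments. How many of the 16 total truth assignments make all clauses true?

4

The models are:
  p=1 q=0 r=0 s=1
  p=1 q=0 r=1 s=1
  p=1 q=1 r=0 s=1
  p=1 q=1 r=1 s=1
Count: 4.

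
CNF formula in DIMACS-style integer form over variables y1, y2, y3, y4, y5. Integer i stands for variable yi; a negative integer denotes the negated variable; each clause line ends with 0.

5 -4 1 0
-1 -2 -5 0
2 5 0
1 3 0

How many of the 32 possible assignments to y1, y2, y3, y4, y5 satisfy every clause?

13

Split on y1, then y5.
  y1=T, y5=T: remaining (y2,y3,y4) ∈ {(F,F,F); (F,F,T); (F,T,F); (F,T,T)} — 4.
  y1=T, y5=F: remaining (y2,y3,y4) ∈ {(T,F,F); (T,F,T); (T,T,F); (T,T,T)} — 4.
  y1=F, y5=T: remaining (y2,y3,y4) ∈ {(F,T,F); (F,T,T); (T,T,F); (T,T,T)} — 4.
  y1=F, y5=F: remaining (y2,y3,y4) ∈ {(T,T,F)} — 1.
Total: 4 + 4 + 4 + 1 = 13.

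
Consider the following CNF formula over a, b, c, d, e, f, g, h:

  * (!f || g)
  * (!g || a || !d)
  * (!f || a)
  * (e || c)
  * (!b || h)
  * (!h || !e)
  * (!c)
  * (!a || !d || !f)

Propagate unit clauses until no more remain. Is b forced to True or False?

(!c) stands alone — c = False.
From (e || c) and c = False: e = True.
(!e || !h): since e = True, the clause reduces to (!h). h = False.
In (h || !b), h is now false; !b must hold, so b = False.

False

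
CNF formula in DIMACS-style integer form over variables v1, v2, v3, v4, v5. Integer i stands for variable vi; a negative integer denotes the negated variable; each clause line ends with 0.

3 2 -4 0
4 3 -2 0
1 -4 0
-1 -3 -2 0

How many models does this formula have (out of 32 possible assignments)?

Case analysis on v2 and v3:
  v2=1, v3=1: remaining (v1,v4,v5) ∈ {(0,0,0); (0,0,1)} — 2.
  v2=1, v3=0: remaining (v1,v4,v5) ∈ {(1,1,0); (1,1,1)} — 2.
  v2=0, v3=1: v5 free; 3 ways for (v1,v4) × 2^1 = 6.
  v2=0, v3=0: remaining (v1,v4,v5) ∈ {(0,0,0); (0,0,1); (1,0,0); (1,0,1)} — 4.
Total: 2 + 2 + 6 + 4 = 14.

14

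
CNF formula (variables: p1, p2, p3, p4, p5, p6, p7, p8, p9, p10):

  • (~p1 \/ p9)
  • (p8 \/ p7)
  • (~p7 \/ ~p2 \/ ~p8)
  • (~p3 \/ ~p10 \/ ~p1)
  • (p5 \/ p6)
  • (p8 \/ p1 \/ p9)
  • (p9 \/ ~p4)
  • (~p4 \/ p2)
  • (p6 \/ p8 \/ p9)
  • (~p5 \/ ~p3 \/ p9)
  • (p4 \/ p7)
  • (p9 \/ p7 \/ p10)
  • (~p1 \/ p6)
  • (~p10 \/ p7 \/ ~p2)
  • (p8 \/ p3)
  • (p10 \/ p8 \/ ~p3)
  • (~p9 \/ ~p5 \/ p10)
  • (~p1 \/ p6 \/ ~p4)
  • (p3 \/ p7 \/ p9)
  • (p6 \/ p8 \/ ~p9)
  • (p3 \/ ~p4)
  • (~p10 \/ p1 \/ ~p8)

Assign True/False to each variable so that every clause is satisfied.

p1=0, p2=0, p3=1, p4=0, p5=0, p6=1, p7=1, p8=1, p9=0, p10=0

Pure literal: p6 appears only positively; assign p6 = True.
Set p1 = False and propagate.
Branch on p2: take p2 = False.
  then p4 is forced to False.
  then p7 is forced to True.
Try p3 = True.
The remaining clauses are satisfied by p5 = False, p8 = True, p9 = False, p10 = False.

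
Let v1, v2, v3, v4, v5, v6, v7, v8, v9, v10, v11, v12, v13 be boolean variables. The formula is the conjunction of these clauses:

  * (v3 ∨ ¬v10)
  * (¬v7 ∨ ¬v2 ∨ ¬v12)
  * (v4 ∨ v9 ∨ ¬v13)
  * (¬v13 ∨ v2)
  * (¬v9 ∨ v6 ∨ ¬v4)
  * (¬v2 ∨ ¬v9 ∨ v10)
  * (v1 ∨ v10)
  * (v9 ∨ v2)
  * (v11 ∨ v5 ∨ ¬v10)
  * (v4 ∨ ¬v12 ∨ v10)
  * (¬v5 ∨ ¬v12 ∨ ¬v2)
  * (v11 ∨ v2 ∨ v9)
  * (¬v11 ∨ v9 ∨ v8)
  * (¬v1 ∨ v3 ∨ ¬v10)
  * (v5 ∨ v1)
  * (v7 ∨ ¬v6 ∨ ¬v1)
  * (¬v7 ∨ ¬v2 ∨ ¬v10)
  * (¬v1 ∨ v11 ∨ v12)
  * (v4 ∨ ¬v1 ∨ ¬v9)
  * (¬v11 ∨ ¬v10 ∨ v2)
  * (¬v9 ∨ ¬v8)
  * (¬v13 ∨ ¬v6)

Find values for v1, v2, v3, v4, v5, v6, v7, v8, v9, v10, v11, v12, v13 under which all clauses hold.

v1=True, v2=True, v3=True, v4=False, v5=True, v6=False, v7=False, v8=True, v9=False, v10=False, v11=True, v12=False, v13=False

Pure literal: v3 appears only positively; assign v3 = True.
v13 occurs only negated in the remaining clauses — set v13 = False.
Try v1 = True.
Set v2 = True and propagate.
Branch on v4: take v4 = False.
  then v9 is forced to False.
For the remaining variables, v5 = True, v6 = False, v7 = False, v8 = True, v10 = False, v11 = True, v12 = False works.
Every clause has at least one true literal under this assignment.
Check each clause:
  1. (v3 ∨ ¬v10) — v3 is true.
  2. (¬v7 ∨ ¬v12 ∨ ¬v2) — ¬v7 is true.
  3. (v9 ∨ ¬v13 ∨ v4) — ¬v13 is true.
  4. (v2 ∨ ¬v13) — v2 is true.
  5. (¬v9 ∨ v6 ∨ ¬v4) — ¬v4 is true.
  6. (v10 ∨ ¬v9 ∨ ¬v2) — ¬v9 is true.
  7. (v1 ∨ v10) — v1 is true.
  8. (v2 ∨ v9) — v2 is true.
  9. (v11 ∨ ¬v10 ∨ v5) — v11 is true.
  10. (v4 ∨ ¬v12 ∨ v10) — ¬v12 is true.
  11. (¬v5 ∨ ¬v2 ∨ ¬v12) — ¬v12 is true.
  12. (v9 ∨ v11 ∨ v2) — v2 is true.
  13. (v8 ∨ ¬v11 ∨ v9) — v8 is true.
  14. (¬v1 ∨ ¬v10 ∨ v3) — v3 is true.
  15. (v5 ∨ v1) — v1 is true.
  16. (¬v1 ∨ ¬v6 ∨ v7) — ¬v6 is true.
  17. (¬v10 ∨ ¬v2 ∨ ¬v7) — ¬v7 is true.
  18. (v12 ∨ v11 ∨ ¬v1) — v11 is true.
  19. (¬v9 ∨ v4 ∨ ¬v1) — ¬v9 is true.
  20. (¬v11 ∨ v2 ∨ ¬v10) — v2 is true.
  21. (¬v8 ∨ ¬v9) — ¬v9 is true.
  22. (¬v6 ∨ ¬v13) — ¬v6 is true.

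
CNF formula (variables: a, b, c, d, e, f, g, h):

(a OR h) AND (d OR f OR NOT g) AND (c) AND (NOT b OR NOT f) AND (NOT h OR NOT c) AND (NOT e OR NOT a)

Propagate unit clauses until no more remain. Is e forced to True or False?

Unit clause (c) sets c = True.
From (NOT c OR NOT h) and c = True: h = False.
In (a OR h), h is now false; a must hold, so a = True.
In (NOT a OR NOT e), NOT a is now false; NOT e must hold, so e = False.

False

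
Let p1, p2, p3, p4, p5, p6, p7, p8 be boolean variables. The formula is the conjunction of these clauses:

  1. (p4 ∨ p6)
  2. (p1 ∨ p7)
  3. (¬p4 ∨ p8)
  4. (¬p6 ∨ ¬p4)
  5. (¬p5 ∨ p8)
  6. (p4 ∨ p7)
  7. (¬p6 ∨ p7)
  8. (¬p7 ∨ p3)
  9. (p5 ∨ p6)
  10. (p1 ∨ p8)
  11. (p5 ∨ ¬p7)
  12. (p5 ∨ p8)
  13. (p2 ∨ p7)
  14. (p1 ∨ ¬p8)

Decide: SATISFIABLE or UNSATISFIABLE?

Pure literal: p1 appears only positively; assign p1 = True.
Pure literal: p3 appears only positively; assign p3 = True.
Set p2 = False and propagate.
  then p7 is forced to True.
  then p5 is forced to True.
  then p8 is forced to True.
For the remaining variables, p4 = False, p6 = True works.
So p1 = T, p2 = F, p3 = T, p4 = F, p5 = T, p6 = T, p7 = T, p8 = T is a satisfying assignment.

SATISFIABLE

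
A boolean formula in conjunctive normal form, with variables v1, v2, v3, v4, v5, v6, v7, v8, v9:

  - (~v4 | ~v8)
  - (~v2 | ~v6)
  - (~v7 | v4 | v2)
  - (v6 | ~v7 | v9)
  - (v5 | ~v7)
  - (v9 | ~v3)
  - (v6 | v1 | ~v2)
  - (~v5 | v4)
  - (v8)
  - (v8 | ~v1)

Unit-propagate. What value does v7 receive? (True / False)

False

(v8) is a unit clause: v8 = True.
(~v4 | ~v8) with v8 = True leaves only ~v4, so v4 = False.
In (~v5 | v4), v4 is now false; ~v5 must hold, so v5 = False.
(v5 | ~v7): since v5 = False, the clause reduces to (~v7). v7 = False.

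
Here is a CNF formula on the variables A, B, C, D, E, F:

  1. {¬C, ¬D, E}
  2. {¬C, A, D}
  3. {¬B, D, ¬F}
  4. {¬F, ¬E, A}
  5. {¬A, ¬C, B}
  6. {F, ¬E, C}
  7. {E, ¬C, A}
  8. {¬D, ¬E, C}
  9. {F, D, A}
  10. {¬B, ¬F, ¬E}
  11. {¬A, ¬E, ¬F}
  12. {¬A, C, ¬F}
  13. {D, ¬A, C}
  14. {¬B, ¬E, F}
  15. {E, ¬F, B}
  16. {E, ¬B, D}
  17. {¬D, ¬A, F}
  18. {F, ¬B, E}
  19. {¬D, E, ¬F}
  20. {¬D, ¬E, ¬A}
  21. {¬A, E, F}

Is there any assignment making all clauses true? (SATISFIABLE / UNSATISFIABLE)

SATISFIABLE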